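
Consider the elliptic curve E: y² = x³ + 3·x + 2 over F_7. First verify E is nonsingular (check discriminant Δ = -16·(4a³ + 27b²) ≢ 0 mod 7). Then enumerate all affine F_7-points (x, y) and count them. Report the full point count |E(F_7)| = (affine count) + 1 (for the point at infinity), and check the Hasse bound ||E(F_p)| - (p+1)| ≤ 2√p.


Affine points = {(0, 3), (0, 4), (2, 3), (2, 4), (4, 1), (4, 6), (5, 3), (5, 4)}; affine count = 8; |E(F_7)| = 9.

Discriminant check: Δ ∝ 4a³ + 27b² = 4·3³ + 27·2² = 4·27 + 27·4 ≡ 6 (mod 7). Nonzero ⇒ E is nonsingular.
For each x ∈ F_7, compute rhs = x³ + 3·x + 2 mod 7, then count y ∈ F_7 with y² ≡ rhs.
  x = 0: rhs = 2, matching y values: 3, 4 (2 points).
  x = 1: rhs = 6, matching y values: none (0 points).
  x = 2: rhs = 2, matching y values: 3, 4 (2 points).
  x = 3: rhs = 3, matching y values: none (0 points).
  x = 4: rhs = 1, matching y values: 1, 6 (2 points).
  x = 5: rhs = 2, matching y values: 3, 4 (2 points).
  x = 6: rhs = 5, matching y values: none (0 points).
Total affine count: 8.
Full point count |E(F_7)| = 8 + 1 = 9.
Hasse bound: |9 − (7+1)| = |1| = 1 ≤ 2√7 ≈ 5.2915 ✓.


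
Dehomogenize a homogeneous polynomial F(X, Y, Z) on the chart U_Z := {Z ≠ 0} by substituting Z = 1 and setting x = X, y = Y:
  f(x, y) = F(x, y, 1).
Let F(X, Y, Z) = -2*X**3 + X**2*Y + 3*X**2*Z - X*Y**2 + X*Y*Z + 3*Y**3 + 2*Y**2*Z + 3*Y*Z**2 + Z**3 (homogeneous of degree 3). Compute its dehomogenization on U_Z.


f(x, y) = -2*x**3 + x**2*y + 3*x**2 - x*y**2 + x*y + 3*y**3 + 2*y**2 + 3*y + 1

On U_Z we set Z = 1. Each monomial c·X^i·Y^j·Z^k in F becomes c·x^i·y^j·1^k = c·x^i·y^j.
Substituting Z = 1: F(X, Y, 1) = -2*x**3 + x**2*y + 3*x**2 - x*y**2 + x*y + 3*y**3 + 2*y**2 + 3*y + 1.
Note: deg(f) ≤ deg(F) = 3; strict inequality happens when F is divisible by Z (lost terms).


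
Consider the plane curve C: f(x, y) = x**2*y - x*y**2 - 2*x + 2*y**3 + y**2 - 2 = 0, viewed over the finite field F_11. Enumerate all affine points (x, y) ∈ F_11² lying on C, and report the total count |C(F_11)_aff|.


Affine F_11-points: {(1, 9), (3, 3), (5, 1), (7, 9), (8, 3), (9, 1), (10, 0)}; count = 7.

For each of the 121 pairs (x, y) ∈ F_11², evaluate f(x, y) mod 11. Record the zeros.
  x = 0: [0↦9, 1↦1, 2↦7, 3↦6, 4↦10, 5↦9, 6↦4, 7↦7, 8↦8, 9↦8, 10↦8]  zeros at y ∈ ∅
  x = 1: [0↦7, 1↦10, 2↦3, 3↦9, 4↦7, 5↦9, 6↦5, 7↦7, 8↦5, 9↦0, 10↦4]  zeros at y ∈ {9}
  x = 2: [0↦5, 1↦10, 2↦3, 3↦7, 4↦1, 5↦8, 6↦7, 7↦10, 8↦7, 9↦10, 10↦9]  zeros at y ∈ ∅
  x = 3: [0↦3, 1↦1, 2↦7, 3↦0, 4↦3, 5↦6, 6↦10, 7↦5, 8↦3, 9↦5, 10↦1]  zeros at y ∈ {3}
  x = 4: [0↦1, 1↦5, 2↦4, 3↦10, 4↦2, 5↦3, 6↦3, 7↦3, 8↦4, 9↦7, 10↦2]  zeros at y ∈ ∅
  x = 5: [0↦10, 1↦0, 2↦5, 3↦4, 4↦9, 5↦10, 6↦8, 7↦4, 8↦10, 9↦5, 10↦1]  zeros at y ∈ {1}
  x = 6: [0↦8, 1↦8, 2↦10, 3↦4, 4↦2, 5↦5, 6↦3, 7↦8, 8↦10, 9↦10, 10↦9]  zeros at y ∈ ∅
  x = 7: [0↦6, 1↦7, 2↦8, 3↦10, 4↦3, 5↦10, 6↦10, 7↦4, 8↦4, 9↦0, 10↦4]  zeros at y ∈ {9}
  x = 8: [0↦4, 1↦8, 2↦10, 3↦0, 4↦1, 5↦3, 6↦7, 7↦3, 8↦3, 9↦8, 10↦8]  zeros at y ∈ {3}
  x = 9: [0↦2, 1↦0, 2↦5, 3↦7, 4↦7, 5↦6, 6↦5, 7↦5, 8↦7, 9↦1, 10↦10]  zeros at y ∈ {1}
  x = 10: [0↦0, 1↦5, 2↦4, 3↦9, 4↦10, 5↦8, 6↦4, 7↦10, 8↦5, 9↦1, 10↦10]  zeros at y ∈ {0}
Collecting zeros: affine points = {(1, 9), (3, 3), (5, 1), (7, 9), (8, 3), (9, 1), (10, 0)}.
Total count |C(F_11)_aff| = 7.


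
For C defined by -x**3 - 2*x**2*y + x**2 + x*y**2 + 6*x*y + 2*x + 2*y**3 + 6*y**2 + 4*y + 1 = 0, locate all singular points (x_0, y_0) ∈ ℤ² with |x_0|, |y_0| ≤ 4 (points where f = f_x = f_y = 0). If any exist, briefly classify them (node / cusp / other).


Singular points: {(1, -1)}; classification: cusp.

Compute partial derivatives:
  f_x = -3*x**2 - 4*x*y + 2*x + y**2 + 6*y + 2.
  f_y = -2*x**2 + 2*x*y + 6*x + 6*y**2 + 12*y + 4.
Scan x_0 ∈ {−4, ..., 4}. For each x_0, f_y(x_0, y) is a polynomial in y; find its integer roots y ∈ {−4, ..., 4}, then test f_x and f at those candidates.
  x = -4: f_y(-4, y) = 6*y**2 + 4*y - 52; no integer root y with |y| ≤ 4.
  x = -3: f_y(-3, y) = 6*y**2 + 6*y - 32; no integer root y with |y| ≤ 4.
  x = -2: f_y(-2, y) = 6*y**2 + 8*y - 16; no integer root y with |y| ≤ 4.
  x = -1: f_y(-1, y) = 6*y**2 + 10*y - 4; vanishes at y ∈ {-2}. (-1, -2): f_x = -19 ≠ 0.
  x = 0: f_y(0, y) = 6*y**2 + 12*y + 4; no integer root y with |y| ≤ 4.
  x = 1: f_y(1, y) = 6*y**2 + 14*y + 8; vanishes at y ∈ {-1}. (1, -1): f_x = 0, f = 0 — SINGULAR.
  x = 2: f_y(2, y) = 6*y**2 + 16*y + 8; vanishes at y ∈ {-2}. (2, -2): f_x = 2 ≠ 0.
  x = 3: f_y(3, y) = 6*y**2 + 18*y + 4; no integer root y with |y| ≤ 4.
  x = 4: f_y(4, y) = 6*y**2 + 20*y - 4; no integer root y with |y| ≤ 4.
Only singular point on the grid: (1, -1).
Classify: substitute x = 1 + u, y = -1 + v and expand: f = -u**3 - 2*u**2*v + u*v**2 + 2*v**3 + v**2.
No constant or linear terms (consistent with a singular point). Quadratic part: v**2. Cubic part: -u**3 - 2*u**2*v + u*v**2 + 2*v**3.
The quadratic part v**2 is a perfect square, so there is a single (double) tangent line v = 0, i.e. y = -1. Restricting the cubic part to that line (v = 0) leaves -u**3 ≠ 0, so f is not divisible by v and the branch is v² ≈ u**3 to lowest order — this is a cusp.
Classification: cusp.


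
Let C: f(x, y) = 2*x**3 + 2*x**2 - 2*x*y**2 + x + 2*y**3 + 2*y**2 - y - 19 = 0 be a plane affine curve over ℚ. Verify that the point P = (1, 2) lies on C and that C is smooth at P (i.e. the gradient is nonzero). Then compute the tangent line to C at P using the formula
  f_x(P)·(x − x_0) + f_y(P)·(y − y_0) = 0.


Tangent line at P: 3*x + 23*y - 49 = 0.

Step 1: f(1, 2) = 0, so P lies on C.
Step 2: partial derivatives
  f_x(x, y) = 6*x**2 + 4*x - 2*y**2 + 1, f_y(x, y) = -4*x*y + 6*y**2 + 4*y - 1.
  f_x(P) = 3, f_y(P) = 23 (gradient nonzero, so P is smooth).
Step 3: tangent line at P: 3·(x − 1) + 23·(y − 2) = 0.
Expanding: 3*x + 23*y - 49 = 0.


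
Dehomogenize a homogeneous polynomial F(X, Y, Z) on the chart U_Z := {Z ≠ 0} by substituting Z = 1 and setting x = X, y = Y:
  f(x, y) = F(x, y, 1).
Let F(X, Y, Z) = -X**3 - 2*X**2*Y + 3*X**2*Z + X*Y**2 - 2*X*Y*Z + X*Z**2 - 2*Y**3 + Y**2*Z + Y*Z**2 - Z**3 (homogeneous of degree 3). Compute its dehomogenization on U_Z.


f(x, y) = -x**3 - 2*x**2*y + 3*x**2 + x*y**2 - 2*x*y + x - 2*y**3 + y**2 + y - 1

On U_Z we set Z = 1. Each monomial c·X^i·Y^j·Z^k in F becomes c·x^i·y^j·1^k = c·x^i·y^j.
Substituting Z = 1: F(X, Y, 1) = -x**3 - 2*x**2*y + 3*x**2 + x*y**2 - 2*x*y + x - 2*y**3 + y**2 + y - 1.
Note: deg(f) ≤ deg(F) = 3; strict inequality happens when F is divisible by Z (lost terms).


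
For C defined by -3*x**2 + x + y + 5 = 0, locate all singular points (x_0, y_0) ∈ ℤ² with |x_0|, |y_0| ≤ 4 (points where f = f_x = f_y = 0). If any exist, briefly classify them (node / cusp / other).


No singular points in the scanned grid; C is smooth there.

Compute partial derivatives:
  f_x = 1 - 6*x.
  f_y = 1.
f_y = 1 is a nonzero constant, so f_y never vanishes: no point (x, y) can satisfy f = f_x = f_y = 0. In particular no (x, y) ∈ {−4, ..., 4}² is singular; the curve is smooth.


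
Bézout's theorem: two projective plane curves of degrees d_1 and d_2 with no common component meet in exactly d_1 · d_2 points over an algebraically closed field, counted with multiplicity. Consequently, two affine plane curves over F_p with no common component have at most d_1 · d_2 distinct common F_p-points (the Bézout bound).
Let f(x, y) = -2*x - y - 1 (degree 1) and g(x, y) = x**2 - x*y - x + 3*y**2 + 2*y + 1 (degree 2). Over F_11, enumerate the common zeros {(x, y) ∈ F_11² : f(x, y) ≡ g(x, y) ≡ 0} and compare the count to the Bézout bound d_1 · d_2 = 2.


Common zeros: ∅; count = 0; Bézout bound = 2.

deg(f) = 1, deg(g) = 2, so Bézout bound = 2.
Scan x ∈ F_11. For each x, list the y ∈ F_11 with f(x, y) ≡ 0 and those with g(x, y) ≡ 0 (mod 11); the common zeros in that column are the intersection.
  x = 0: f ≡ 0 at y ∈ {10}; g ≡ 0 at y ∈ {6, 8}; common: ∅.
  x = 1: f ≡ 0 at y ∈ {8}; g ≡ 0 at y ∈ {9}; common: ∅.
  x = 2: f ≡ 0 at y ∈ {6}; g ≡ 0 at y ∈ ∅; common: ∅.
  x = 3: f ≡ 0 at y ∈ {4}; g ≡ 0 at y ∈ {5, 10}; common: ∅.
  x = 4: f ≡ 0 at y ∈ {2}; g ≡ 0 at y ∈ ∅; common: ∅.
  x = 5: f ≡ 0 at y ∈ {0}; g ≡ 0 at y ∈ ∅; common: ∅.
  x = 6: f ≡ 0 at y ∈ {9}; g ≡ 0 at y ∈ ∅; common: ∅.
  x = 7: f ≡ 0 at y ∈ {7}; g ≡ 0 at y ∈ {3, 6}; common: ∅.
  x = 8: f ≡ 0 at y ∈ {5}; g ≡ 0 at y ∈ {3, 10}; common: ∅.
  x = 9: f ≡ 0 at y ∈ {3}; g ≡ 0 at y ∈ {8, 9}; common: ∅.
  x = 10: f ≡ 0 at y ∈ {1}; g ≡ 0 at y ∈ ∅; common: ∅.
Collecting: common zeros = ∅, so the count is 0.
Comparison with the Bézout bound: 0 ≤ 2 = deg(f)·deg(g), as expected for curves with no common component (the affine F_11-count falls short of the bound because intersections may lie at infinity, over extension fields, or carry multiplicity).


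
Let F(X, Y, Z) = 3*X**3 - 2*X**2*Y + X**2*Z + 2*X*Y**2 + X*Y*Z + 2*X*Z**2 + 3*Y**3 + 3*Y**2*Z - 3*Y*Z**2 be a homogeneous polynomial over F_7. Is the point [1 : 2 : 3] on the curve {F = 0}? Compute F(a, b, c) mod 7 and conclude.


F(1,2,3) ≡ 5 (mod 7); P is NOT on the curve.

Evaluate F(1, 2, 3) term-by-term (mod 7).
  3*X**3 ↦ 3·1·1·1 = 3
  -2*X**2*Y ↦ -2·1·2·1 = -4
  X**2*Z ↦ 1·1·1·3 = 3
  2*X*Y**2 ↦ 2·1·4·1 = 8
  X*Y*Z ↦ 1·1·2·3 = 6
  2*X*Z**2 ↦ 2·1·1·9 = 18
  3*Y**3 ↦ 3·1·8·1 = 24
  3*Y**2*Z ↦ 3·1·4·3 = 36
  -3*Y*Z**2 ↦ -3·1·2·9 = -54
Sum: F(1, 2, 3) = (3) + (-4) + (3) + (8) + (6) + (18) + (24) + (36) + (-54) = 40.
Reducing mod 7: 40 ≡ 5 (mod 7).
Since F(a, b, c) ≡ 5 ≠ 0 (mod 7), P does NOT lie on the curve.


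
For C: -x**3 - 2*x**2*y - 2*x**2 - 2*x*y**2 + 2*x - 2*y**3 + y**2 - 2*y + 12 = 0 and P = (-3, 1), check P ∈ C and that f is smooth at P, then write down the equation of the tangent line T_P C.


Tangent line at P: -3*x - 12*y + 3 = 0.

Step 1: f(-3, 1) = 0, so P lies on C.
Step 2: partial derivatives
  f_x(x, y) = -3*x**2 - 4*x*y - 4*x - 2*y**2 + 2, f_y(x, y) = -2*x**2 - 4*x*y - 6*y**2 + 2*y - 2.
  f_x(P) = -3, f_y(P) = -12 (gradient nonzero, so P is smooth).
Step 3: tangent line at P: -3·(x − -3) + -12·(y − 1) = 0.
Expanding: -3*x - 12*y + 3 = 0.


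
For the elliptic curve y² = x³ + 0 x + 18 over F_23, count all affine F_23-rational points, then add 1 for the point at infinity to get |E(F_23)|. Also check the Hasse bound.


Affine points = {(0, 8), (0, 15), (2, 7), (2, 16), (4, 6), (4, 17), (6, 2), (6, 21), (7, 4), (7, 19), (8, 1), (8, 22), (10, 11), (10, 12), (14, 5), (14, 18), (15, 9), (15, 14), (17, 3), (17, 20), (18, 10), (18, 13), (19, 0)}; affine count = 23; |E(F_23)| = 24.

Discriminant check: Δ ∝ 4a³ + 27b² = 4·0³ + 27·18² = 4·0 + 27·324 ≡ 8 (mod 23). Nonzero ⇒ E is nonsingular.
For each x ∈ F_23, compute rhs = x³ + 0·x + 18 mod 23, then count y ∈ F_23 with y² ≡ rhs.
  x = 0: rhs = 18, matching y values: 8, 15 (2 points).
  x = 1: rhs = 19, matching y values: none (0 points).
  x = 2: rhs = 3, matching y values: 7, 16 (2 points).
  x = 3: rhs = 22, matching y values: none (0 points).
  x = 4: rhs = 13, matching y values: 6, 17 (2 points).
  x = 5: rhs = 5, matching y values: none (0 points).
  x = 6: rhs = 4, matching y values: 2, 21 (2 points).
  x = 7: rhs = 16, matching y values: 4, 19 (2 points).
  x = 8: rhs = 1, matching y values: 1, 22 (2 points).
  x = 9: rhs = 11, matching y values: none (0 points).
  x = 10: rhs = 6, matching y values: 11, 12 (2 points).
  x = 11: rhs = 15, matching y values: none (0 points).
  x = 12: rhs = 21, matching y values: none (0 points).
  x = 13: rhs = 7, matching y values: none (0 points).
  x = 14: rhs = 2, matching y values: 5, 18 (2 points).
  x = 15: rhs = 12, matching y values: 9, 14 (2 points).
  x = 16: rhs = 20, matching y values: none (0 points).
  x = 17: rhs = 9, matching y values: 3, 20 (2 points).
  x = 18: rhs = 8, matching y values: 10, 13 (2 points).
  x = 19: rhs = 0, matching y values: 0 (1 points).
  x = 20: rhs = 14, matching y values: none (0 points).
  x = 21: rhs = 10, matching y values: none (0 points).
  x = 22: rhs = 17, matching y values: none (0 points).
Total affine count: 23.
Full point count |E(F_23)| = 23 + 1 = 24.
Hasse bound: |24 − (23+1)| = |0| = 0 ≤ 2√23 ≈ 9.5917 ✓.


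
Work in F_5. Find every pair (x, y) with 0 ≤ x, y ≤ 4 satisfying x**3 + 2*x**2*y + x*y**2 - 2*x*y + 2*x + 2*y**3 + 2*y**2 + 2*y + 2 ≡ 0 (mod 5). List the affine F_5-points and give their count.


Affine F_5-points: {(0, 2), (0, 3), (0, 4), (1, 0), (2, 4), (3, 0), (4, 3)}; count = 7.

For each of the 25 pairs (x, y) ∈ F_5², evaluate f(x, y) mod 5. Record the zeros.
  x = 0: [0↦2, 1↦3, 2↦0, 3↦0, 4↦0]  zeros at y ∈ {2, 3, 4}
  x = 1: [0↦0, 1↦2, 2↦2, 3↦2, 4↦4]  zeros at y ∈ {0}
  x = 2: [0↦4, 1↦1, 2↦3, 3↦2, 4↦0]  zeros at y ∈ {4}
  x = 3: [0↦0, 1↦1, 2↦4, 3↦1, 4↦4]  zeros at y ∈ {0}
  x = 4: [0↦4, 1↦3, 2↦1, 3↦0, 4↦2]  zeros at y ∈ {3}
Collecting zeros: affine points = {(0, 2), (0, 3), (0, 4), (1, 0), (2, 4), (3, 0), (4, 3)}.
Total count |C(F_5)_aff| = 7.


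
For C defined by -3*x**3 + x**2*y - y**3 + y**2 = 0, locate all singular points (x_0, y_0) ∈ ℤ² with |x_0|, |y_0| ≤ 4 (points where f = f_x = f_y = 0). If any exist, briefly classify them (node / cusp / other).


Singular points: {(0, 0)}; classification: cusp.

Compute partial derivatives:
  f_x = -9*x**2 + 2*x*y.
  f_y = x**2 - 3*y**2 + 2*y.
Scan x_0 ∈ {−4, ..., 4}. For each x_0, f_y(x_0, y) is a polynomial in y; find its integer roots y ∈ {−4, ..., 4}, then test f_x and f at those candidates.
  x = -4: f_y(-4, y) = -3*y**2 + 2*y + 16; vanishes at y ∈ {-2}. (-4, -2): f_x = -128 ≠ 0.
  x = -3: f_y(-3, y) = -3*y**2 + 2*y + 9; no integer root y with |y| ≤ 4.
  x = -2: f_y(-2, y) = -3*y**2 + 2*y + 4; no integer root y with |y| ≤ 4.
  x = -1: f_y(-1, y) = -3*y**2 + 2*y + 1; vanishes at y ∈ {1}. (-1, 1): f_x = -11 ≠ 0.
  x = 0: f_y(0, y) = -3*y**2 + 2*y; vanishes at y ∈ {0}. (0, 0): f_x = 0, f = 0 — SINGULAR.
  x = 1: f_y(1, y) = -3*y**2 + 2*y + 1; vanishes at y ∈ {1}. (1, 1): f_x = -7 ≠ 0.
  x = 2: f_y(2, y) = -3*y**2 + 2*y + 4; no integer root y with |y| ≤ 4.
  x = 3: f_y(3, y) = -3*y**2 + 2*y + 9; no integer root y with |y| ≤ 4.
  x = 4: f_y(4, y) = -3*y**2 + 2*y + 16; vanishes at y ∈ {-2}. (4, -2): f_x = -160 ≠ 0.
Only singular point on the grid: (0, 0).
Classify: substitute x = 0 + u, y = 0 + v and expand: f = -3*u**3 + u**2*v - v**3 + v**2.
No constant or linear terms (consistent with a singular point). Quadratic part: v**2. Cubic part: -3*u**3 + u**2*v - v**3.
The quadratic part v**2 is a perfect square, so there is a single (double) tangent line v = 0, i.e. y = 0. Restricting the cubic part to that line (v = 0) leaves -3*u**3 ≠ 0, so f is not divisible by v and the branch is v² ≈ 3*u**3 to lowest order — this is a cusp.
Classification: cusp.


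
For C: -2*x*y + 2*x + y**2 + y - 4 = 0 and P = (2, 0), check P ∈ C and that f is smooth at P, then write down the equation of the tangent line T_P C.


Tangent line at P: 2*x - 3*y - 4 = 0.

Step 1: f(2, 0) = 0, so P lies on C.
Step 2: partial derivatives
  f_x(x, y) = 2 - 2*y, f_y(x, y) = -2*x + 2*y + 1.
  f_x(P) = 2, f_y(P) = -3 (gradient nonzero, so P is smooth).
Step 3: tangent line at P: 2·(x − 2) + -3·(y − 0) = 0.
Expanding: 2*x - 3*y - 4 = 0.


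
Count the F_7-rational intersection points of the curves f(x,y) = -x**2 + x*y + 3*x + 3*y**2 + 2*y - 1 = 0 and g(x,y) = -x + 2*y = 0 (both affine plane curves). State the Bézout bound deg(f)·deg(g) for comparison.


Common zeros: ∅; count = 0; Bézout bound = 2.

deg(f) = 2, deg(g) = 1, so Bézout bound = 2.
Scan x ∈ F_7. For each x, list the y ∈ F_7 with f(x, y) ≡ 0 and those with g(x, y) ≡ 0 (mod 7); the common zeros in that column are the intersection.
  x = 0: f ≡ 0 at y ∈ {5, 6}; g ≡ 0 at y ∈ {0}; common: ∅.
  x = 1: f ≡ 0 at y ∈ {1, 5}; g ≡ 0 at y ∈ {4}; common: ∅.
  x = 2: f ≡ 0 at y ∈ {2, 6}; g ≡ 0 at y ∈ {1}; common: ∅.
  x = 3: f ≡ 0 at y ∈ {1, 2}; g ≡ 0 at y ∈ {5}; common: ∅.
  x = 4: f ≡ 0 at y ∈ ∅; g ≡ 0 at y ∈ {2}; common: ∅.
  x = 5: f ≡ 0 at y ∈ ∅; g ≡ 0 at y ∈ {6}; common: ∅.
  x = 6: f ≡ 0 at y ∈ ∅; g ≡ 0 at y ∈ {3}; common: ∅.
Collecting: common zeros = ∅, so the count is 0.
Comparison with the Bézout bound: 0 ≤ 2 = deg(f)·deg(g), as expected for curves with no common component (the affine F_7-count falls short of the bound because intersections may lie at infinity, over extension fields, or carry multiplicity).


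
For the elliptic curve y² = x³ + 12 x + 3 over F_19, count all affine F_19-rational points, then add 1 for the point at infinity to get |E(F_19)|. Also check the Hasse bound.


Affine points = {(1, 4), (1, 15), (2, 4), (2, 15), (3, 3), (3, 16), (4, 1), (4, 18), (5, 6), (5, 13), (6, 5), (6, 14), (9, 2), (9, 17), (13, 0), (15, 9), (15, 10), (16, 4), (16, 15), (17, 3), (17, 16), (18, 3), (18, 16)}; affine count = 23; |E(F_19)| = 24.

Discriminant check: Δ ∝ 4a³ + 27b² = 4·12³ + 27·3² = 4·1728 + 27·9 ≡ 11 (mod 19). Nonzero ⇒ E is nonsingular.
For each x ∈ F_19, compute rhs = x³ + 12·x + 3 mod 19, then count y ∈ F_19 with y² ≡ rhs.
  x = 0: rhs = 3, matching y values: none (0 points).
  x = 1: rhs = 16, matching y values: 4, 15 (2 points).
  x = 2: rhs = 16, matching y values: 4, 15 (2 points).
  x = 3: rhs = 9, matching y values: 3, 16 (2 points).
  x = 4: rhs = 1, matching y values: 1, 18 (2 points).
  x = 5: rhs = 17, matching y values: 6, 13 (2 points).
  x = 6: rhs = 6, matching y values: 5, 14 (2 points).
  x = 7: rhs = 12, matching y values: none (0 points).
  x = 8: rhs = 3, matching y values: none (0 points).
  x = 9: rhs = 4, matching y values: 2, 17 (2 points).
  x = 10: rhs = 2, matching y values: none (0 points).
  x = 11: rhs = 3, matching y values: none (0 points).
  x = 12: rhs = 13, matching y values: none (0 points).
  x = 13: rhs = 0, matching y values: 0 (1 points).
  x = 14: rhs = 8, matching y values: none (0 points).
  x = 15: rhs = 5, matching y values: 9, 10 (2 points).
  x = 16: rhs = 16, matching y values: 4, 15 (2 points).
  x = 17: rhs = 9, matching y values: 3, 16 (2 points).
  x = 18: rhs = 9, matching y values: 3, 16 (2 points).
Total affine count: 23.
Full point count |E(F_19)| = 23 + 1 = 24.
Hasse bound: |24 − (19+1)| = |4| = 4 ≤ 2√19 ≈ 8.7178 ✓.


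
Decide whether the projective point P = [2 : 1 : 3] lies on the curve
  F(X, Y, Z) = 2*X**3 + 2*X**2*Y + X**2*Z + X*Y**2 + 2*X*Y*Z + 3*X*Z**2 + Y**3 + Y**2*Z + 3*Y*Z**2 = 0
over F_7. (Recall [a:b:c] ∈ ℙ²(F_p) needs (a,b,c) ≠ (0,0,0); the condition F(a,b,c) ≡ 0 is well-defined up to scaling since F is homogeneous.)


F(2,1,3) ≡ 2 (mod 7); P is NOT on the curve.

Evaluate F(2, 1, 3) term-by-term (mod 7).
  2*X**3 ↦ 2·8·1·1 = 16
  2*X**2*Y ↦ 2·4·1·1 = 8
  X**2*Z ↦ 1·4·1·3 = 12
  X*Y**2 ↦ 1·2·1·1 = 2
  2*X*Y*Z ↦ 2·2·1·3 = 12
  3*X*Z**2 ↦ 3·2·1·9 = 54
  Y**3 ↦ 1·1·1·1 = 1
  Y**2*Z ↦ 1·1·1·3 = 3
  3*Y*Z**2 ↦ 3·1·1·9 = 27
Sum: F(2, 1, 3) = (16) + (8) + (12) + (2) + (12) + (54) + (1) + (3) + (27) = 135.
Reducing mod 7: 135 ≡ 2 (mod 7).
Since F(a, b, c) ≡ 2 ≠ 0 (mod 7), P does NOT lie on the curve.


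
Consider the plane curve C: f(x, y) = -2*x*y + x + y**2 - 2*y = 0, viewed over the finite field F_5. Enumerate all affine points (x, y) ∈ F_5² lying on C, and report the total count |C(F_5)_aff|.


Affine F_5-points: {(0, 0), (0, 2), (4, 1), (4, 4)}; count = 4.

For each of the 25 pairs (x, y) ∈ F_5², evaluate f(x, y) mod 5. Record the zeros.
  x = 0: [0↦0, 1↦4, 2↦0, 3↦3, 4↦3]  zeros at y ∈ {0, 2}
  x = 1: [0↦1, 1↦3, 2↦2, 3↦3, 4↦1]  zeros at y ∈ ∅
  x = 2: [0↦2, 1↦2, 2↦4, 3↦3, 4↦4]  zeros at y ∈ ∅
  x = 3: [0↦3, 1↦1, 2↦1, 3↦3, 4↦2]  zeros at y ∈ ∅
  x = 4: [0↦4, 1↦0, 2↦3, 3↦3, 4↦0]  zeros at y ∈ {1, 4}
Collecting zeros: affine points = {(0, 0), (0, 2), (4, 1), (4, 4)}.
Total count |C(F_5)_aff| = 4.


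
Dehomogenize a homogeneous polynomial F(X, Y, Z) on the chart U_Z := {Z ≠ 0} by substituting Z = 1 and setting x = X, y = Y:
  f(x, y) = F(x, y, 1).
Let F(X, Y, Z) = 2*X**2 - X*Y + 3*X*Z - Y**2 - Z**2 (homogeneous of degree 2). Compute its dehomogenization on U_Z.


f(x, y) = 2*x**2 - x*y + 3*x - y**2 - 1

On U_Z we set Z = 1. Each monomial c·X^i·Y^j·Z^k in F becomes c·x^i·y^j·1^k = c·x^i·y^j.
Substituting Z = 1: F(X, Y, 1) = 2*x**2 - x*y + 3*x - y**2 - 1.
Note: deg(f) ≤ deg(F) = 2; strict inequality happens when F is divisible by Z (lost terms).


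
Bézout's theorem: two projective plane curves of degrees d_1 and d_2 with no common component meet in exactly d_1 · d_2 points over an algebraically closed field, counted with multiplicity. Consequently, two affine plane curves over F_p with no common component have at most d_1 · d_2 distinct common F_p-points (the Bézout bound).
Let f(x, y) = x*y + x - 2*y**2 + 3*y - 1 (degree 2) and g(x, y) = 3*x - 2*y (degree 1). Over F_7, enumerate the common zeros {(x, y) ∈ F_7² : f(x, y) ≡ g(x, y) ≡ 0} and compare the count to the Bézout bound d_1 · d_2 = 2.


Common zeros: ∅; count = 0; Bézout bound = 2.

deg(f) = 2, deg(g) = 1, so Bézout bound = 2.
Scan x ∈ F_7. For each x, list the y ∈ F_7 with f(x, y) ≡ 0 and those with g(x, y) ≡ 0 (mod 7); the common zeros in that column are the intersection.
  x = 0: f ≡ 0 at y ∈ {1, 4}; g ≡ 0 at y ∈ {0}; common: ∅.
  x = 1: f ≡ 0 at y ∈ {0, 2}; g ≡ 0 at y ∈ {5}; common: ∅.
  x = 2: f ≡ 0 at y ∈ ∅; g ≡ 0 at y ∈ {3}; common: ∅.
  x = 3: f ≡ 0 at y ∈ ∅; g ≡ 0 at y ∈ {1}; common: ∅.
  x = 4: f ≡ 0 at y ∈ ∅; g ≡ 0 at y ∈ {6}; common: ∅.
  x = 5: f ≡ 0 at y ∈ ∅; g ≡ 0 at y ∈ {4}; common: ∅.
  x = 6: f ≡ 0 at y ∈ {3, 5}; g ≡ 0 at y ∈ {2}; common: ∅.
Collecting: common zeros = ∅, so the count is 0.
Comparison with the Bézout bound: 0 ≤ 2 = deg(f)·deg(g), as expected for curves with no common component (the affine F_7-count falls short of the bound because intersections may lie at infinity, over extension fields, or carry multiplicity).


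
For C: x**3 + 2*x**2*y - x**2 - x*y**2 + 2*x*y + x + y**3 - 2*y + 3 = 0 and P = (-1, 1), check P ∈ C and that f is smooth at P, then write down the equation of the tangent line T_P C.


Tangent line at P: 3*x + 3*y = 0.

Step 1: f(-1, 1) = 0, so P lies on C.
Step 2: partial derivatives
  f_x(x, y) = 3*x**2 + 4*x*y - 2*x - y**2 + 2*y + 1, f_y(x, y) = 2*x**2 - 2*x*y + 2*x + 3*y**2 - 2.
  f_x(P) = 3, f_y(P) = 3 (gradient nonzero, so P is smooth).
Step 3: tangent line at P: 3·(x − -1) + 3·(y − 1) = 0.
Expanding: 3*x + 3*y = 0.


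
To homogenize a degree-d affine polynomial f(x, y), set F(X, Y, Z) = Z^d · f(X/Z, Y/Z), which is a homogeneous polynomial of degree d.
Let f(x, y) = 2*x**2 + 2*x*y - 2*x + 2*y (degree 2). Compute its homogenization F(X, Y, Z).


F(X, Y, Z) = 2*X**2 + 2*X*Y - 2*X*Z + 2*Y*Z

deg(f) = 2.
Substitute x = X/Z, y = Y/Z into f, then multiply by Z^2.
  monomial 2·x^2·y^0 ↦ 2·X^2·Y^0·Z^0.
  monomial 2·x^1·y^1 ↦ 2·X^1·Y^1·Z^0.
  monomial -2·x^1·y^0 ↦ -2·X^1·Y^0·Z^1.
  monomial 2·x^0·y^1 ↦ 2·X^0·Y^1·Z^1.
Collecting: F(X, Y, Z) = 2*X**2 + 2*X*Y - 2*X*Z + 2*Y*Z.


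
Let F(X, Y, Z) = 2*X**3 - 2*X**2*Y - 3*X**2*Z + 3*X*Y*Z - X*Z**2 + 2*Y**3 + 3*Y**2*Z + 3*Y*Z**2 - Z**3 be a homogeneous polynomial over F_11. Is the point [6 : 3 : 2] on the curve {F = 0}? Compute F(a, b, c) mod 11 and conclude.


F(6,3,2) ≡ 0 (mod 11); P is on the curve.

Evaluate F(6, 3, 2) term-by-term (mod 11).
  2*X**3 ↦ 2·216·1·1 = 432
  -2*X**2*Y ↦ -2·36·3·1 = -216
  -3*X**2*Z ↦ -3·36·1·2 = -216
  3*X*Y*Z ↦ 3·6·3·2 = 108
  -X*Z**2 ↦ -1·6·1·4 = -24
  2*Y**3 ↦ 2·1·27·1 = 54
  3*Y**2*Z ↦ 3·1·9·2 = 54
  3*Y*Z**2 ↦ 3·1·3·4 = 36
  -Z**3 ↦ -1·1·1·8 = -8
Sum: F(6, 3, 2) = (432) + (-216) + (-216) + (108) + (-24) + (54) + (54) + (36) + (-8) = 220.
Reducing mod 11: 220 ≡ 0 (mod 11).
Since F(a, b, c) ≡ 0 (mod 11), P lies on the curve.


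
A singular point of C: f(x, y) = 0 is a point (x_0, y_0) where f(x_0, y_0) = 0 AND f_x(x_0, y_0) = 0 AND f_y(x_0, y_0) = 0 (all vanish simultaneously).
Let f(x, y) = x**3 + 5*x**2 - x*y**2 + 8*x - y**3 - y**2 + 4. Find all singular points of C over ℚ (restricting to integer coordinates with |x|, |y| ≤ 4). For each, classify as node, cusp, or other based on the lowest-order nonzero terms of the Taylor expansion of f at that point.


Singular points: {(-2, 0)}; classification: node.

Compute partial derivatives:
  f_x = 3*x**2 + 10*x - y**2 + 8.
  f_y = -2*x*y - 3*y**2 - 2*y.
Scan x_0 ∈ {−4, ..., 4}. For each x_0, f_y(x_0, y) is a polynomial in y; find its integer roots y ∈ {−4, ..., 4}, then test f_x and f at those candidates.
  x = -4: f_y(-4, y) = -3*y**2 + 6*y; vanishes at y ∈ {0, 2}. (-4, 0): f_x = 16 ≠ 0; (-4, 2): f_x = 12 ≠ 0.
  x = -3: f_y(-3, y) = -3*y**2 + 4*y; vanishes at y ∈ {0}. (-3, 0): f_x = 5 ≠ 0.
  x = -2: f_y(-2, y) = -3*y**2 + 2*y; vanishes at y ∈ {0}. (-2, 0): f_x = 0, f = 0 — SINGULAR.
  x = -1: f_y(-1, y) = -3*y**2; vanishes at y ∈ {0}. (-1, 0): f_x = 1 ≠ 0.
  x = 0: f_y(0, y) = -3*y**2 - 2*y; vanishes at y ∈ {0}. (0, 0): f_x = 8 ≠ 0.
  x = 1: f_y(1, y) = -3*y**2 - 4*y; vanishes at y ∈ {0}. (1, 0): f_x = 21 ≠ 0.
  x = 2: f_y(2, y) = -3*y**2 - 6*y; vanishes at y ∈ {-2, 0}. (2, -2): f_x = 36 ≠ 0; (2, 0): f_x = 40 ≠ 0.
  x = 3: f_y(3, y) = -3*y**2 - 8*y; vanishes at y ∈ {0}. (3, 0): f_x = 65 ≠ 0.
  x = 4: f_y(4, y) = -3*y**2 - 10*y; vanishes at y ∈ {0}. (4, 0): f_x = 96 ≠ 0.
Only singular point on the grid: (-2, 0).
Classify: substitute x = -2 + u, y = 0 + v and expand: f = u**3 - u**2 - u*v**2 - v**3 + v**2.
No constant or linear terms (consistent with a singular point). Quadratic part: -u**2 + v**2. Cubic part: u**3 - u*v**2 - v**3.
The quadratic part v**2 - u**2 = (v − u)(v + u) splits into two distinct linear factors, so there are two distinct tangent lines y − 0 = ±(x − -2) — this is a node (ordinary double point).
Classification: node.


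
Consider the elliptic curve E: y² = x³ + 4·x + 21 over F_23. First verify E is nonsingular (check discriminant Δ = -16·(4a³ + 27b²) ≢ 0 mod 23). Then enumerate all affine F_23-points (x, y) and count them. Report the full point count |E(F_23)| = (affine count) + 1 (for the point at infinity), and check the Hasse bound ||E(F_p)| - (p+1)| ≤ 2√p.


Affine points = {(1, 7), (1, 16), (4, 3), (4, 20), (6, 10), (6, 13), (7, 1), (7, 22), (8, 6), (8, 17), (9, 2), (9, 21), (10, 7), (10, 16), (11, 4), (11, 19), (12, 7), (12, 16), (13, 4), (13, 19), (15, 11), (15, 12), (16, 8), (16, 15), (22, 4), (22, 19)}; affine count = 26; |E(F_23)| = 27.

Discriminant check: Δ ∝ 4a³ + 27b² = 4·4³ + 27·21² = 4·64 + 27·441 ≡ 19 (mod 23). Nonzero ⇒ E is nonsingular.
For each x ∈ F_23, compute rhs = x³ + 4·x + 21 mod 23, then count y ∈ F_23 with y² ≡ rhs.
  x = 0: rhs = 21, matching y values: none (0 points).
  x = 1: rhs = 3, matching y values: 7, 16 (2 points).
  x = 2: rhs = 14, matching y values: none (0 points).
  x = 3: rhs = 14, matching y values: none (0 points).
  x = 4: rhs = 9, matching y values: 3, 20 (2 points).
  x = 5: rhs = 5, matching y values: none (0 points).
  x = 6: rhs = 8, matching y values: 10, 13 (2 points).
  x = 7: rhs = 1, matching y values: 1, 22 (2 points).
  x = 8: rhs = 13, matching y values: 6, 17 (2 points).
  x = 9: rhs = 4, matching y values: 2, 21 (2 points).
  x = 10: rhs = 3, matching y values: 7, 16 (2 points).
  x = 11: rhs = 16, matching y values: 4, 19 (2 points).
  x = 12: rhs = 3, matching y values: 7, 16 (2 points).
  x = 13: rhs = 16, matching y values: 4, 19 (2 points).
  x = 14: rhs = 15, matching y values: none (0 points).
  x = 15: rhs = 6, matching y values: 11, 12 (2 points).
  x = 16: rhs = 18, matching y values: 8, 15 (2 points).
  x = 17: rhs = 11, matching y values: none (0 points).
  x = 18: rhs = 14, matching y values: none (0 points).
  x = 19: rhs = 10, matching y values: none (0 points).
  x = 20: rhs = 5, matching y values: none (0 points).
  x = 21: rhs = 5, matching y values: none (0 points).
  x = 22: rhs = 16, matching y values: 4, 19 (2 points).
Total affine count: 26.
Full point count |E(F_23)| = 26 + 1 = 27.
Hasse bound: |27 − (23+1)| = |3| = 3 ≤ 2√23 ≈ 9.5917 ✓.


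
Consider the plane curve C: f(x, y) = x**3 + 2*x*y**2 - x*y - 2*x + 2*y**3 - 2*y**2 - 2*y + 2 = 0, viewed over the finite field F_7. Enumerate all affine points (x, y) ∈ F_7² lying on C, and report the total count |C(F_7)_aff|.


Affine F_7-points: {(0, 1), (0, 6), (1, 1), (3, 3), (5, 5), (6, 1), (6, 4)}; count = 7.

For each of the 49 pairs (x, y) ∈ F_7², evaluate f(x, y) mod 7. Record the zeros.
  x = 0: [0↦2, 1↦0, 2↦6, 3↦4, 4↦6, 5↦3, 6↦0]  zeros at y ∈ {1, 6}
  x = 1: [0↦1, 1↦0, 2↦4, 3↦4, 4↦5, 5↦5, 6↦2]  zeros at y ∈ {1}
  x = 2: [0↦6, 1↦6, 2↦1, 3↦3, 4↦3, 5↦6, 6↦3]  zeros at y ∈ ∅
  x = 3: [0↦2, 1↦3, 2↦3, 3↦0, 4↦6, 5↦5, 6↦2]  zeros at y ∈ {3}
  x = 4: [0↦2, 1↦4, 2↦2, 3↦1, 4↦6, 5↦1, 6↦5]  zeros at y ∈ ∅
  x = 5: [0↦5, 1↦1, 2↦4, 3↦5, 4↦2, 5↦0, 6↦4]  zeros at y ∈ {5}
  x = 6: [0↦3, 1↦0, 2↦1, 3↦4, 4↦0, 5↦1, 6↦5]  zeros at y ∈ {1, 4}
Collecting zeros: affine points = {(0, 1), (0, 6), (1, 1), (3, 3), (5, 5), (6, 1), (6, 4)}.
Total count |C(F_7)_aff| = 7.


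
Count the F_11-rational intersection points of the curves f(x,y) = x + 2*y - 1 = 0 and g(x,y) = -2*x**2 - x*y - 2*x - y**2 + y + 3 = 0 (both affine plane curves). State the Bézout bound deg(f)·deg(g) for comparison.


Common zeros: ∅; count = 0; Bézout bound = 2.

deg(f) = 1, deg(g) = 2, so Bézout bound = 2.
Scan x ∈ F_11. For each x, list the y ∈ F_11 with f(x, y) ≡ 0 and those with g(x, y) ≡ 0 (mod 11); the common zeros in that column are the intersection.
  x = 0: f ≡ 0 at y ∈ {6}; g ≡ 0 at y ∈ ∅; common: ∅.
  x = 1: f ≡ 0 at y ∈ {0}; g ≡ 0 at y ∈ ∅; common: ∅.
  x = 2: f ≡ 0 at y ∈ {5}; g ≡ 0 at y ∈ {1, 9}; common: ∅.
  x = 3: f ≡ 0 at y ∈ {10}; g ≡ 0 at y ∈ ∅; common: ∅.
  x = 4: f ≡ 0 at y ∈ {4}; g ≡ 0 at y ∈ {3, 5}; common: ∅.
  x = 5: f ≡ 0 at y ∈ {9}; g ≡ 0 at y ∈ ∅; common: ∅.
  x = 6: f ≡ 0 at y ∈ {3}; g ≡ 0 at y ∈ {7, 10}; common: ∅.
  x = 7: f ≡ 0 at y ∈ {8}; g ≡ 0 at y ∈ ∅; common: ∅.
  x = 8: f ≡ 0 at y ∈ {2}; g ≡ 0 at y ∈ ∅; common: ∅.
  x = 9: f ≡ 0 at y ∈ {7}; g ≡ 0 at y ∈ {5, 9}; common: ∅.
  x = 10: f ≡ 0 at y ∈ {1}; g ≡ 0 at y ∈ {3, 10}; common: ∅.
Collecting: common zeros = ∅, so the count is 0.
Comparison with the Bézout bound: 0 ≤ 2 = deg(f)·deg(g), as expected for curves with no common component (the affine F_11-count falls short of the bound because intersections may lie at infinity, over extension fields, or carry multiplicity).


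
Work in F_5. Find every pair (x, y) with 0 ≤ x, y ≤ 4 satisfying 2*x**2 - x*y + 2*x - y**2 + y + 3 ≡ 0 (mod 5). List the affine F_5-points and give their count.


Affine F_5-points: {(2, 0), (2, 4), (4, 3), (4, 4)}; count = 4.

For each of the 25 pairs (x, y) ∈ F_5², evaluate f(x, y) mod 5. Record the zeros.
  x = 0: [0↦3, 1↦3, 2↦1, 3↦2, 4↦1]  zeros at y ∈ ∅
  x = 1: [0↦2, 1↦1, 2↦3, 3↦3, 4↦1]  zeros at y ∈ ∅
  x = 2: [0↦0, 1↦3, 2↦4, 3↦3, 4↦0]  zeros at y ∈ {0, 4}
  x = 3: [0↦2, 1↦4, 2↦4, 3↦2, 4↦3]  zeros at y ∈ ∅
  x = 4: [0↦3, 1↦4, 2↦3, 3↦0, 4↦0]  zeros at y ∈ {3, 4}
Collecting zeros: affine points = {(2, 0), (2, 4), (4, 3), (4, 4)}.
Total count |C(F_5)_aff| = 4.


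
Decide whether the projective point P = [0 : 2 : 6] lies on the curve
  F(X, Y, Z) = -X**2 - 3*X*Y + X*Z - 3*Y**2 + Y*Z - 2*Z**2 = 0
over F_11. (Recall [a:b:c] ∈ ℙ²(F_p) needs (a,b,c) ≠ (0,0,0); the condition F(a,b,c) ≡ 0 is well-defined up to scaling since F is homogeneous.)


F(0,2,6) ≡ 5 (mod 11); P is NOT on the curve.

Evaluate F(0, 2, 6) term-by-term (mod 11).
  -X**2 ↦ -1·0·1·1 = 0
  -3*X*Y ↦ -3·0·2·1 = 0
  X*Z ↦ 1·0·1·6 = 0
  -3*Y**2 ↦ -3·1·4·1 = -12
  Y*Z ↦ 1·1·2·6 = 12
  -2*Z**2 ↦ -2·1·1·36 = -72
Sum: F(0, 2, 6) = (0) + (0) + (0) + (-12) + (12) + (-72) = -72.
Reducing mod 11: -72 ≡ 5 (mod 11).
Since F(a, b, c) ≡ 5 ≠ 0 (mod 11), P does NOT lie on the curve.


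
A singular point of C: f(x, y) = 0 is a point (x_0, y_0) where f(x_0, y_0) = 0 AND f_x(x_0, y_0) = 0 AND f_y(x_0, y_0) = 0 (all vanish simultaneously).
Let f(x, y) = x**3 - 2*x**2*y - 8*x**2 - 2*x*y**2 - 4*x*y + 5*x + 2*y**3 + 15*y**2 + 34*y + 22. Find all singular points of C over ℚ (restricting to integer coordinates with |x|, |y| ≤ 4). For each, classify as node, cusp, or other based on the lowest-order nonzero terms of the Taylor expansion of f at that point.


Singular points: {(1, -2)}; classification: node.

Compute partial derivatives:
  f_x = 3*x**2 - 4*x*y - 16*x - 2*y**2 - 4*y + 5.
  f_y = -2*x**2 - 4*x*y - 4*x + 6*y**2 + 30*y + 34.
Scan x_0 ∈ {−4, ..., 4}. For each x_0, f_y(x_0, y) is a polynomial in y; find its integer roots y ∈ {−4, ..., 4}, then test f_x and f at those candidates.
  x = -4: f_y(-4, y) = 6*y**2 + 46*y + 18; no integer root y with |y| ≤ 4.
  x = -3: f_y(-3, y) = 6*y**2 + 42*y + 28; no integer root y with |y| ≤ 4.
  x = -2: f_y(-2, y) = 6*y**2 + 38*y + 34; no integer root y with |y| ≤ 4.
  x = -1: f_y(-1, y) = 6*y**2 + 34*y + 36; no integer root y with |y| ≤ 4.
  x = 0: f_y(0, y) = 6*y**2 + 30*y + 34; no integer root y with |y| ≤ 4.
  x = 1: f_y(1, y) = 6*y**2 + 26*y + 28; vanishes at y ∈ {-2}. (1, -2): f_x = 0, f = 0 — SINGULAR.
  x = 2: f_y(2, y) = 6*y**2 + 22*y + 18; no integer root y with |y| ≤ 4.
  x = 3: f_y(3, y) = 6*y**2 + 18*y + 4; no integer root y with |y| ≤ 4.
  x = 4: f_y(4, y) = 6*y**2 + 14*y - 14; no integer root y with |y| ≤ 4.
Only singular point on the grid: (1, -2).
Classify: substitute x = 1 + u, y = -2 + v and expand: f = u**3 - 2*u**2*v - u**2 - 2*u*v**2 + 2*v**3 + v**2.
No constant or linear terms (consistent with a singular point). Quadratic part: -u**2 + v**2. Cubic part: u**3 - 2*u**2*v - 2*u*v**2 + 2*v**3.
The quadratic part v**2 - u**2 = (v − u)(v + u) splits into two distinct linear factors, so there are two distinct tangent lines y − -2 = ±(x − 1) — this is a node (ordinary double point).
Classification: node.


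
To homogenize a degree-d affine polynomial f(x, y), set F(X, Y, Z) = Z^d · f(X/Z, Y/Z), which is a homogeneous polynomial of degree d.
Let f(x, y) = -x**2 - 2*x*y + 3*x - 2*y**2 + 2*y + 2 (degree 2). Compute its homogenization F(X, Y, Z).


F(X, Y, Z) = -X**2 - 2*X*Y + 3*X*Z - 2*Y**2 + 2*Y*Z + 2*Z**2

deg(f) = 2.
Substitute x = X/Z, y = Y/Z into f, then multiply by Z^2.
  monomial -1·x^2·y^0 ↦ -1·X^2·Y^0·Z^0.
  monomial -2·x^1·y^1 ↦ -2·X^1·Y^1·Z^0.
  monomial 3·x^1·y^0 ↦ 3·X^1·Y^0·Z^1.
  monomial -2·x^0·y^2 ↦ -2·X^0·Y^2·Z^0.
  monomial 2·x^0·y^1 ↦ 2·X^0·Y^1·Z^1.
  monomial 2·x^0·y^0 ↦ 2·X^0·Y^0·Z^2.
Collecting: F(X, Y, Z) = -X**2 - 2*X*Y + 3*X*Z - 2*Y**2 + 2*Y*Z + 2*Z**2.


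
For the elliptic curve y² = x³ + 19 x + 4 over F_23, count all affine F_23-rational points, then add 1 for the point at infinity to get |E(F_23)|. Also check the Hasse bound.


Affine points = {(0, 2), (0, 21), (1, 1), (1, 22), (2, 2), (2, 21), (4, 11), (4, 12), (6, 9), (6, 14), (8, 1), (8, 22), (11, 7), (11, 16), (14, 1), (14, 22), (19, 5), (19, 18), (20, 9), (20, 14), (21, 2), (21, 21)}; affine count = 22; |E(F_23)| = 23.

Discriminant check: Δ ∝ 4a³ + 27b² = 4·19³ + 27·4² = 4·6859 + 27·16 ≡ 15 (mod 23). Nonzero ⇒ E is nonsingular.
For each x ∈ F_23, compute rhs = x³ + 19·x + 4 mod 23, then count y ∈ F_23 with y² ≡ rhs.
  x = 0: rhs = 4, matching y values: 2, 21 (2 points).
  x = 1: rhs = 1, matching y values: 1, 22 (2 points).
  x = 2: rhs = 4, matching y values: 2, 21 (2 points).
  x = 3: rhs = 19, matching y values: none (0 points).
  x = 4: rhs = 6, matching y values: 11, 12 (2 points).
  x = 5: rhs = 17, matching y values: none (0 points).
  x = 6: rhs = 12, matching y values: 9, 14 (2 points).
  x = 7: rhs = 20, matching y values: none (0 points).
  x = 8: rhs = 1, matching y values: 1, 22 (2 points).
  x = 9: rhs = 7, matching y values: none (0 points).
  x = 10: rhs = 21, matching y values: none (0 points).
  x = 11: rhs = 3, matching y values: 7, 16 (2 points).
  x = 12: rhs = 5, matching y values: none (0 points).
  x = 13: rhs = 10, matching y values: none (0 points).
  x = 14: rhs = 1, matching y values: 1, 22 (2 points).
  x = 15: rhs = 7, matching y values: none (0 points).
  x = 16: rhs = 11, matching y values: none (0 points).
  x = 17: rhs = 19, matching y values: none (0 points).
  x = 18: rhs = 14, matching y values: none (0 points).
  x = 19: rhs = 2, matching y values: 5, 18 (2 points).
  x = 20: rhs = 12, matching y values: 9, 14 (2 points).
  x = 21: rhs = 4, matching y values: 2, 21 (2 points).
  x = 22: rhs = 7, matching y values: none (0 points).
Total affine count: 22.
Full point count |E(F_23)| = 22 + 1 = 23.
Hasse bound: |23 − (23+1)| = |-1| = 1 ≤ 2√23 ≈ 9.5917 ✓.


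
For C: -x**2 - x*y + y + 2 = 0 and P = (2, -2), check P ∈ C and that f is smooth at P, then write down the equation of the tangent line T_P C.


Tangent line at P: -2*x - y + 2 = 0.

Step 1: f(2, -2) = 0, so P lies on C.
Step 2: partial derivatives
  f_x(x, y) = -2*x - y, f_y(x, y) = 1 - x.
  f_x(P) = -2, f_y(P) = -1 (gradient nonzero, so P is smooth).
Step 3: tangent line at P: -2·(x − 2) + -1·(y − -2) = 0.
Expanding: -2*x - y + 2 = 0.


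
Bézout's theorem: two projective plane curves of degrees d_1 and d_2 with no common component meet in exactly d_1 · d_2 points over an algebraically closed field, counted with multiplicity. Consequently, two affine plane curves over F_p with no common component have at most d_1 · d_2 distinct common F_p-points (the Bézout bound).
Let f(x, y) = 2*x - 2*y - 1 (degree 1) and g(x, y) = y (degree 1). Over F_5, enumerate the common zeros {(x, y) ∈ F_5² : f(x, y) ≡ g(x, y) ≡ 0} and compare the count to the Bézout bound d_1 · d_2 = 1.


Common zeros: {(3, 0)}; count = 1; Bézout bound = 1.

deg(f) = 1, deg(g) = 1, so Bézout bound = 1.
Scan x ∈ F_5. For each x, list the y ∈ F_5 with f(x, y) ≡ 0 and those with g(x, y) ≡ 0 (mod 5); the common zeros in that column are the intersection.
  x = 0: f ≡ 0 at y ∈ {2}; g ≡ 0 at y ∈ {0}; common: ∅.
  x = 1: f ≡ 0 at y ∈ {3}; g ≡ 0 at y ∈ {0}; common: ∅.
  x = 2: f ≡ 0 at y ∈ {4}; g ≡ 0 at y ∈ {0}; common: ∅.
  x = 3: f ≡ 0 at y ∈ {0}; g ≡ 0 at y ∈ {0}; common: {0}.
  x = 4: f ≡ 0 at y ∈ {1}; g ≡ 0 at y ∈ {0}; common: ∅.
Collecting: common zeros = {(3, 0)}, so the count is 1.
Comparison with the Bézout bound: 1 ≤ 1 = deg(f)·deg(g), as expected for curves with no common component (the bound is attained).


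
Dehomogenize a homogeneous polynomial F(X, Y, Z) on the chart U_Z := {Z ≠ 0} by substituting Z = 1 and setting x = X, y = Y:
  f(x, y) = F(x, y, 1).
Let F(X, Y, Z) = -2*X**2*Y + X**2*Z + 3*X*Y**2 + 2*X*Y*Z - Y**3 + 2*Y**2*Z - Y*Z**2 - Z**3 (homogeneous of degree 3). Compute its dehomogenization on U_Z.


f(x, y) = -2*x**2*y + x**2 + 3*x*y**2 + 2*x*y - y**3 + 2*y**2 - y - 1

On U_Z we set Z = 1. Each monomial c·X^i·Y^j·Z^k in F becomes c·x^i·y^j·1^k = c·x^i·y^j.
Substituting Z = 1: F(X, Y, 1) = -2*x**2*y + x**2 + 3*x*y**2 + 2*x*y - y**3 + 2*y**2 - y - 1.
Note: deg(f) ≤ deg(F) = 3; strict inequality happens when F is divisible by Z (lost terms).


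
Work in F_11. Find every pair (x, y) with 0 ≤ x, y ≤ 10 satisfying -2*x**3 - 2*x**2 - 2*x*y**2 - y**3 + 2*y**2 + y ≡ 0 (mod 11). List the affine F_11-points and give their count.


Affine F_11-points: {(0, 0), (2, 3), (3, 3), (5, 1), (5, 3), (5, 10), (6, 2), (8, 1), (8, 8), (8, 10), (9, 4), (10, 0), (10, 6), (10, 9)}; count = 14.

For each of the 121 pairs (x, y) ∈ F_11², evaluate f(x, y) mod 11. Record the zeros.
  x = 0: [0↦0, 1↦2, 2↦2, 3↦5, 4↦5, 5↦7, 6↦5, 7↦4, 8↦9, 9↦3, 10↦2]  zeros at y ∈ {0}
  x = 1: [0↦7, 1↦7, 2↦1, 3↦5, 4↦2, 5↦8, 6↦6, 7↦1, 8↦9, 9↦2, 10↦7]  zeros at y ∈ ∅
  x = 2: [0↦9, 1↦7, 2↦6, 3↦0, 4↦5, 5↦4, 6↦2, 7↦4, 8↦4, 9↦7, 10↦7]  zeros at y ∈ {3}
  x = 3: [0↦5, 1↦1, 2↦5, 3↦0, 4↦2, 5↦5, 6↦3, 7↦1, 8↦4, 9↦6, 10↦1]  zeros at y ∈ {3}
  x = 4: [0↦5, 1↦10, 2↦8, 3↦4, 4↦3, 5↦10, 6↦8, 7↦2, 8↦8, 9↦9, 10↦10]  zeros at y ∈ ∅
  x = 5: [0↦8, 1↦0, 2↦3, 3↦0, 4↦7, 5↦7, 6↦5, 7↦6, 8↦4, 9↦4, 10↦0]  zeros at y ∈ {1, 3, 10}
  x = 6: [0↦2, 1↦3, 2↦0, 3↦9, 4↦2, 5↦6, 6↦4, 7↦1, 8↦2, 9↦1, 10↦3]  zeros at y ∈ {2}
  x = 7: [0↦8, 1↦7, 2↦9, 3↦8, 4↦9, 5↦6, 6↦4, 7↦8, 8↦1, 9↦10, 10↦7]  zeros at y ∈ ∅
  x = 8: [0↦3, 1↦0, 2↦7, 3↦7, 4↦5, 5↦6, 6↦4, 7↦4, 8↦0, 9↦8, 10↦0]  zeros at y ∈ {1, 8, 10}
  x = 9: [0↦8, 1↦3, 2↦4, 3↦5, 4↦0, 5↦5, 6↦3, 7↦10, 8↦9, 9↦5, 10↦3]  zeros at y ∈ {4}
  x = 10: [0↦0, 1↦4, 2↦10, 3↦1, 4↦4, 5↦2, 6↦0, 7↦3, 8↦5, 9↦0, 10↦4]  zeros at y ∈ {0, 6, 9}
Collecting zeros: affine points = {(0, 0), (2, 3), (3, 3), (5, 1), (5, 3), (5, 10), (6, 2), (8, 1), (8, 8), (8, 10), (9, 4), (10, 0), (10, 6), (10, 9)}.
Total count |C(F_11)_aff| = 14.
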